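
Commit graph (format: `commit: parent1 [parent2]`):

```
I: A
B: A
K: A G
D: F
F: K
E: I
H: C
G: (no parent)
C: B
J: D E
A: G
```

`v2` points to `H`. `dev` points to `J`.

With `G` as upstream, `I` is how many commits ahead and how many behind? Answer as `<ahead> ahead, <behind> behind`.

Reachable from I: {A, G, I}.
Reachable from G: {G}.
Only in I's history (ahead): {A, I} — 2.
Only in G's history (behind): {} — 0.

2 ahead, 0 behind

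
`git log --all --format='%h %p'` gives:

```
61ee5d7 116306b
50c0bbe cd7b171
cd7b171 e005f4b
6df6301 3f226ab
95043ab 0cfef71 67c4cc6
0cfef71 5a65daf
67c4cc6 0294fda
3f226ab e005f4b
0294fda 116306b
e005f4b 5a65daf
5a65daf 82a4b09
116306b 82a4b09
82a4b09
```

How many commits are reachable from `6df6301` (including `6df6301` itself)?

5

Walking parent pointers from 6df6301: reachable set = {3f226ab, 5a65daf, 6df6301, 82a4b09, e005f4b}.
That is 5 commits.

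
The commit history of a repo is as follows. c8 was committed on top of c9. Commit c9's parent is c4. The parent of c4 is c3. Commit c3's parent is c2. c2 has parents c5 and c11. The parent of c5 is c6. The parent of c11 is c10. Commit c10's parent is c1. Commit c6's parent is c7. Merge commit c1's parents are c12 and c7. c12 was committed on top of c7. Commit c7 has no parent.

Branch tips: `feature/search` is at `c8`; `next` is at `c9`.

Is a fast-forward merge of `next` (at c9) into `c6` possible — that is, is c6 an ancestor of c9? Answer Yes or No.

A fast-forward from c6 to c9 is possible iff c6 is an ancestor of c9.
Ancestors of c9: {c1, c10, c11, c12, c2, c3, c4, c5, c6, c7, c9}.
c6 is among them, so fast-forward is possible.

Yes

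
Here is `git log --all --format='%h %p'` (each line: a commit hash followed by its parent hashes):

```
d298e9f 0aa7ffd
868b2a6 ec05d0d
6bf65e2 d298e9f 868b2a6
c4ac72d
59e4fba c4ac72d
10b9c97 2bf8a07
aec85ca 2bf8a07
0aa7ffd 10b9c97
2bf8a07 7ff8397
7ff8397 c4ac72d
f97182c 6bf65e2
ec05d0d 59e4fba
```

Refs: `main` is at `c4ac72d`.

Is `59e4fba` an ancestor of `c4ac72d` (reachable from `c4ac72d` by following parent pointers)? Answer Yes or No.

Ancestors of c4ac72d: {c4ac72d}.
59e4fba is not in that set, so it is not an ancestor of c4ac72d.

No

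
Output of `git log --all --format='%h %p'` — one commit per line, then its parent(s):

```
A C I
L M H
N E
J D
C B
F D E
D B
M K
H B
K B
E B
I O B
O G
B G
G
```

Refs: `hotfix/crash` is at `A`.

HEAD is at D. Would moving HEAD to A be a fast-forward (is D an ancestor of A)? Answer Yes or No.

A fast-forward from D to A is possible iff D is an ancestor of A.
Ancestors of A: {A, B, C, G, I, O}.
D is not among them, so fast-forward is not possible.

No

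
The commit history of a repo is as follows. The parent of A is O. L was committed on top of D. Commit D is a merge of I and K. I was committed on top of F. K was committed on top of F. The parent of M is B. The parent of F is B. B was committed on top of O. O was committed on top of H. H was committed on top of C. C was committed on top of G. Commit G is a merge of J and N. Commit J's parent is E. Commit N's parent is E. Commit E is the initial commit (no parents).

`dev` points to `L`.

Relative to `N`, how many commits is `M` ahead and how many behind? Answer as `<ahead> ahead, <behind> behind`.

7 ahead, 0 behind

Reachable from M: {B, C, E, G, H, J, M, N, O}.
Reachable from N: {E, N}.
Only in M's history (ahead): {B, C, G, H, J, M, O} — 7.
Only in N's history (behind): {} — 0.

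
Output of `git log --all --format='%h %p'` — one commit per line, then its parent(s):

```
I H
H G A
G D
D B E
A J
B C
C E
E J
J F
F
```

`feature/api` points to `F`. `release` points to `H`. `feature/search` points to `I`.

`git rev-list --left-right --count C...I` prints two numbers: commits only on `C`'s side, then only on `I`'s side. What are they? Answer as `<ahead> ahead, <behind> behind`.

Reachable from C: {C, E, F, J}.
Reachable from I: {A, B, C, D, E, F, G, H, I, J}.
Only in C's history (ahead): {} — 0.
Only in I's history (behind): {A, B, D, G, H, I} — 6.

0 ahead, 6 behind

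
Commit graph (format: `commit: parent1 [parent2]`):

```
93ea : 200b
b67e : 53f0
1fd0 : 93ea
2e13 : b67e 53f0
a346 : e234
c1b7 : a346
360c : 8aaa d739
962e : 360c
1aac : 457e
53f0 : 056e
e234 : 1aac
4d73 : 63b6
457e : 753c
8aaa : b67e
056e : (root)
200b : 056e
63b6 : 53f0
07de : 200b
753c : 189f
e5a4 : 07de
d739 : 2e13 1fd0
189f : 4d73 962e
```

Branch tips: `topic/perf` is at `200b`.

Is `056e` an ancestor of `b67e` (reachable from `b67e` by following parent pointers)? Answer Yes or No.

Ancestors of b67e (commits reachable by following parents): {056e, 53f0, b67e}.
056e is in that set, so it is an ancestor of b67e.

Yes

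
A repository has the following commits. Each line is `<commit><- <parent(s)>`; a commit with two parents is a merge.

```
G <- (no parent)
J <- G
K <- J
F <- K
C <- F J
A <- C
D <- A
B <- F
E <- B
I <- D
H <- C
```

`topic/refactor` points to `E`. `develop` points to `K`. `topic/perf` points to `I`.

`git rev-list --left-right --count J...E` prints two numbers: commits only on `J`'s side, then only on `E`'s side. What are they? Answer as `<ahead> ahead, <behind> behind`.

0 ahead, 4 behind

Reachable from J: {G, J}.
Reachable from E: {B, E, F, G, J, K}.
Only in J's history (ahead): {} — 0.
Only in E's history (behind): {B, E, F, K} — 4.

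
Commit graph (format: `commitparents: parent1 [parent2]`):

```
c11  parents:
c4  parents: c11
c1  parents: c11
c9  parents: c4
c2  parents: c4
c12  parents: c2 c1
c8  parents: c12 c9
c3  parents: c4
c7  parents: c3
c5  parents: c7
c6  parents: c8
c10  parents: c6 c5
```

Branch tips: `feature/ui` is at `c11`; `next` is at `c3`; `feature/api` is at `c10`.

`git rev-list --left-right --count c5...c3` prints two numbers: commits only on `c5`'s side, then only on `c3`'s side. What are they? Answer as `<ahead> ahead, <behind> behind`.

2 ahead, 0 behind

Reachable from c5: {c11, c3, c4, c5, c7}.
Reachable from c3: {c11, c3, c4}.
Only in c5's history (ahead): {c5, c7} — 2.
Only in c3's history (behind): {} — 0.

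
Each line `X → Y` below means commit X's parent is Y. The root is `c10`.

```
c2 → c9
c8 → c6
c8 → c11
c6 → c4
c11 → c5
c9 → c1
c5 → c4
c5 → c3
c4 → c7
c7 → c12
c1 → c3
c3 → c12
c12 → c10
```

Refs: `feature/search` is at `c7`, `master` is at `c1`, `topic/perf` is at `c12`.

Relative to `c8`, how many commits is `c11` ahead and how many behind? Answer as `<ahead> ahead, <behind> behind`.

0 ahead, 2 behind

Reachable from c11: {c10, c11, c12, c3, c4, c5, c7}.
Reachable from c8: {c10, c11, c12, c3, c4, c5, c6, c7, c8}.
Only in c11's history (ahead): {} — 0.
Only in c8's history (behind): {c6, c8} — 2.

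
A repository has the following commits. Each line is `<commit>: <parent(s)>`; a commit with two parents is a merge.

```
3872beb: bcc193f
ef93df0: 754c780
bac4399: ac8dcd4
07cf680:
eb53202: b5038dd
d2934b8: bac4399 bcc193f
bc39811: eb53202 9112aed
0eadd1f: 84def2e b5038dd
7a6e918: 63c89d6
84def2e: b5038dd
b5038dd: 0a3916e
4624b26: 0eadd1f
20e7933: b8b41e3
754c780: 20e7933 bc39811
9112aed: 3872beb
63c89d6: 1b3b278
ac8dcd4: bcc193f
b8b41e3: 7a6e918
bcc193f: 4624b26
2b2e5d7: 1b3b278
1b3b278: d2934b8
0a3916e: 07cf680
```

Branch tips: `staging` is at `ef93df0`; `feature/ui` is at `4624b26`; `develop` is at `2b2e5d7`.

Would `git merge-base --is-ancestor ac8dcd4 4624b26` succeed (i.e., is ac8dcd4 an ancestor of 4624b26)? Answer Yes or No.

Ancestors of 4624b26: {07cf680, 0a3916e, 0eadd1f, 4624b26, 84def2e, b5038dd}.
ac8dcd4 is not in that set, so it is not an ancestor of 4624b26.

No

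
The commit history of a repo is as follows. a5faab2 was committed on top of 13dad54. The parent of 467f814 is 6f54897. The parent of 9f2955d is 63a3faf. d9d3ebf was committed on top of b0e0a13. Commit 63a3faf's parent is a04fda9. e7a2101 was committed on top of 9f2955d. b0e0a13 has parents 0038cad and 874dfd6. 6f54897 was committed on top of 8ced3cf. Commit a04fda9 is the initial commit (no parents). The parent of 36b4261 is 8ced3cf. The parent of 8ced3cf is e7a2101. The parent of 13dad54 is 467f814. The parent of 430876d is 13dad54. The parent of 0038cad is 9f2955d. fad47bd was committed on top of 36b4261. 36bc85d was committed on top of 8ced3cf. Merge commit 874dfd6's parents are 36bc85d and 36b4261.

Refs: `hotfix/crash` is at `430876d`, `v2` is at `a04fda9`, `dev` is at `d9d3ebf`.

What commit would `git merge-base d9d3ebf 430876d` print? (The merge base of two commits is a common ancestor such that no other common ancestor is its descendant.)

Ancestors of d9d3ebf: {0038cad, 36b4261, 36bc85d, 63a3faf, 874dfd6, 8ced3cf, 9f2955d, a04fda9, b0e0a13, d9d3ebf, e7a2101}.
Ancestors of 430876d: {13dad54, 430876d, 467f814, 63a3faf, 6f54897, 8ced3cf, 9f2955d, a04fda9, e7a2101}.
Common ancestors: {63a3faf, 8ced3cf, 9f2955d, a04fda9, e7a2101}.
Among these, 8ced3cf is not an ancestor of any other common ancestor — it is the merge base.

8ced3cf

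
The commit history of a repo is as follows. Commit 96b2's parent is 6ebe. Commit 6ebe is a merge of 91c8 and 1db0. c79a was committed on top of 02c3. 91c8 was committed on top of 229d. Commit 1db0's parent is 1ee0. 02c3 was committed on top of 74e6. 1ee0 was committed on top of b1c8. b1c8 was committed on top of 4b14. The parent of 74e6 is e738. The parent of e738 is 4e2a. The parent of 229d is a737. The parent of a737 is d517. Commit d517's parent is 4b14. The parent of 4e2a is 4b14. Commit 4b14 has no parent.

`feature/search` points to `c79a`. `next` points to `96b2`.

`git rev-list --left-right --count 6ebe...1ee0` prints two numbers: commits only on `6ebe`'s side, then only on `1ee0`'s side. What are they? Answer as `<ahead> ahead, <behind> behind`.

Reachable from 6ebe: {1db0, 1ee0, 229d, 4b14, 6ebe, 91c8, a737, b1c8, d517}.
Reachable from 1ee0: {1ee0, 4b14, b1c8}.
Only in 6ebe's history (ahead): {1db0, 229d, 6ebe, 91c8, a737, d517} — 6.
Only in 1ee0's history (behind): {} — 0.

6 ahead, 0 behind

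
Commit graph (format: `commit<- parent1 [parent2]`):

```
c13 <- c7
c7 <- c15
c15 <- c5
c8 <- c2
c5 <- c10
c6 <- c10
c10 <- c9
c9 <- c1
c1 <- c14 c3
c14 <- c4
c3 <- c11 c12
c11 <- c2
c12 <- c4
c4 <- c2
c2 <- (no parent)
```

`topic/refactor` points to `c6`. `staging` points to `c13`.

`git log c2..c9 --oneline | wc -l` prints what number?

Reachable from c9: {c1, c11, c12, c14, c2, c3, c4, c9}.
Reachable from c2: {c2}.
In c9's history but not c2's: {c1, c11, c12, c14, c3, c4, c9} — 7 commits.

7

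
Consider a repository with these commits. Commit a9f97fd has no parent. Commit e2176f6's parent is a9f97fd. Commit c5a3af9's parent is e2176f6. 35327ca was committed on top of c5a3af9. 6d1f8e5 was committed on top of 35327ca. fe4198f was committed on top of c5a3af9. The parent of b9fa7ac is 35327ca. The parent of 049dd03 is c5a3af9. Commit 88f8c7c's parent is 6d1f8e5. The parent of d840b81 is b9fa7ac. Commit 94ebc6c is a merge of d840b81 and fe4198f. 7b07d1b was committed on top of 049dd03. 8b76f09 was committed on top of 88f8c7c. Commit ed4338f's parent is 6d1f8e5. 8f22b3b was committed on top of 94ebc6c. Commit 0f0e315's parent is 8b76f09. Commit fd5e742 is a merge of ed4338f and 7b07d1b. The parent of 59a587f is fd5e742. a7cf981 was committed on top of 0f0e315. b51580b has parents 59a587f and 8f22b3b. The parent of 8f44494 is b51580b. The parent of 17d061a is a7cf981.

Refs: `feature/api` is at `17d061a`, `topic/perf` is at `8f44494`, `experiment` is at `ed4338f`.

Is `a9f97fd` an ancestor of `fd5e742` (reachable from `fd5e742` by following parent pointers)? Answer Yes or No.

Ancestors of fd5e742 (commits reachable by following parents): {049dd03, 35327ca, 6d1f8e5, 7b07d1b, a9f97fd, c5a3af9, e2176f6, ed4338f, fd5e742}.
a9f97fd is in that set, so it is an ancestor of fd5e742.

Yes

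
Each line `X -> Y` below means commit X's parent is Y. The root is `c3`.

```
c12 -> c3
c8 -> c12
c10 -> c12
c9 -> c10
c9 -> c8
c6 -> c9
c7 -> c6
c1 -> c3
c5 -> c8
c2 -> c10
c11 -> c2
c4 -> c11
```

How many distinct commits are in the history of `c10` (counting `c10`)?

3

Walking parent pointers from c10: reachable set = {c10, c12, c3}.
That is 3 commits.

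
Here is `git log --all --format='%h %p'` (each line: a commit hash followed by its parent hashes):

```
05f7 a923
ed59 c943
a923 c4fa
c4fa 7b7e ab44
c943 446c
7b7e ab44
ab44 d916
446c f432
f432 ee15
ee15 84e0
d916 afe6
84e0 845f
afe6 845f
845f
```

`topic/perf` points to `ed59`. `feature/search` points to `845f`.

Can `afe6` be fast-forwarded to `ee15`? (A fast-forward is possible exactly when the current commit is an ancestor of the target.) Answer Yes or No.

A fast-forward from afe6 to ee15 is possible iff afe6 is an ancestor of ee15.
Ancestors of ee15: {845f, 84e0, ee15}.
afe6 is not among them, so fast-forward is not possible.

No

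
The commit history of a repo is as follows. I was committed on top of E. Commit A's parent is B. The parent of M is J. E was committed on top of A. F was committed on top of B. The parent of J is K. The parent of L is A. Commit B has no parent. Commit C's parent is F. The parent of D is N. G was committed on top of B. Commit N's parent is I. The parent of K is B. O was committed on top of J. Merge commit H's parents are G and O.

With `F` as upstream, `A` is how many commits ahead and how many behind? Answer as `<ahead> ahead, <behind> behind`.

1 ahead, 1 behind

Reachable from A: {A, B}.
Reachable from F: {B, F}.
Only in A's history (ahead): {A} — 1.
Only in F's history (behind): {F} — 1.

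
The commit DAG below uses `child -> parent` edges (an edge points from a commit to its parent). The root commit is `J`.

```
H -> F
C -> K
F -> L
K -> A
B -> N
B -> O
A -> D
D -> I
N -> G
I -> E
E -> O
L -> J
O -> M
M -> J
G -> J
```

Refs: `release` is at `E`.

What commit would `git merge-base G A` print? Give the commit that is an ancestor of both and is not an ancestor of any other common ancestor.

J

Ancestors of G: {G, J}.
Ancestors of A: {A, D, E, I, J, M, O}.
Common ancestors: {J}.
The only common ancestor is J, so it is the merge base.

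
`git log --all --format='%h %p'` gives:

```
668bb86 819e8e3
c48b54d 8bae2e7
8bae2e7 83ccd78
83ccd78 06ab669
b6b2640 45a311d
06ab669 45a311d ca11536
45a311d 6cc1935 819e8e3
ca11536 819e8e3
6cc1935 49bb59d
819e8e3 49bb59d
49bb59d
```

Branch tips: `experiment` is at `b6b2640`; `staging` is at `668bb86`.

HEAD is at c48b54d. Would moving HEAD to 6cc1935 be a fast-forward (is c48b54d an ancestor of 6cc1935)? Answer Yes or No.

No

A fast-forward from c48b54d to 6cc1935 is possible iff c48b54d is an ancestor of 6cc1935.
Ancestors of 6cc1935: {49bb59d, 6cc1935}.
c48b54d is not among them, so fast-forward is not possible.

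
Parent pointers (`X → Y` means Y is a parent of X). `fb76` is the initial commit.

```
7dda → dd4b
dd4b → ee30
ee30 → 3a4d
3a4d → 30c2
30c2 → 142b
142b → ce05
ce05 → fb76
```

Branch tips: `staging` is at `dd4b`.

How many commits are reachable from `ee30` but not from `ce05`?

4

Reachable from ee30: {142b, 30c2, 3a4d, ce05, ee30, fb76}.
Reachable from ce05: {ce05, fb76}.
In ee30's history but not ce05's: {142b, 30c2, 3a4d, ee30} — 4 commits.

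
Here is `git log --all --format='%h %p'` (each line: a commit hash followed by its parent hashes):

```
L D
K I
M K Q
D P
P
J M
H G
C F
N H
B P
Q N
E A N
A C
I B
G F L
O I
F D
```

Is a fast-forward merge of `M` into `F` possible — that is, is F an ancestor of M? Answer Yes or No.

A fast-forward from F to M is possible iff F is an ancestor of M.
Ancestors of M: {B, D, F, G, H, I, K, L, M, N, P, Q}.
F is among them, so fast-forward is possible.

Yes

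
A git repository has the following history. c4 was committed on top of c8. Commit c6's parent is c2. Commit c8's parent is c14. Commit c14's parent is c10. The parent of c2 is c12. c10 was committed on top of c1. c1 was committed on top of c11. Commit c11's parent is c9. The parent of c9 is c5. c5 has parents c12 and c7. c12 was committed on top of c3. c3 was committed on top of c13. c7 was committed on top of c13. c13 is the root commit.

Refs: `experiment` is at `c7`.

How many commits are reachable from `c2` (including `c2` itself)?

4

Walking parent pointers from c2: reachable set = {c12, c13, c2, c3}.
That is 4 commits.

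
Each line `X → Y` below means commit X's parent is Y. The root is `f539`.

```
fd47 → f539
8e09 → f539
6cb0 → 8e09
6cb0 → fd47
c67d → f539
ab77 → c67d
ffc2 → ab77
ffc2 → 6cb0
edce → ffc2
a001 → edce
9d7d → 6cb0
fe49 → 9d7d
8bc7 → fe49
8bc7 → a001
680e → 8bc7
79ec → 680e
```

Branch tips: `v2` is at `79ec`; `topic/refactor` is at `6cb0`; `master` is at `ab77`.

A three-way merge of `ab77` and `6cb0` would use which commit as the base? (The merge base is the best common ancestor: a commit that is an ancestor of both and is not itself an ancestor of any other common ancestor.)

Ancestors of ab77: {ab77, c67d, f539}.
Ancestors of 6cb0: {6cb0, 8e09, f539, fd47}.
Common ancestors: {f539}.
The only common ancestor is f539, so it is the merge base.

f539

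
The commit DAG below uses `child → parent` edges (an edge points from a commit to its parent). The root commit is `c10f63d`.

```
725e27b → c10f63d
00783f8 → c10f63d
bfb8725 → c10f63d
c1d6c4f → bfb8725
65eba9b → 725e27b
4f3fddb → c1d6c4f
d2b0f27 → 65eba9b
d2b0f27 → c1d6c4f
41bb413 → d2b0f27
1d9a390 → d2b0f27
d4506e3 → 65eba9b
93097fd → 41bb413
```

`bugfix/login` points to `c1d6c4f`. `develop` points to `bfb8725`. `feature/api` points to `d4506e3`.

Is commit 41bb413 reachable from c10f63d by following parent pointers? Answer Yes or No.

Ancestors of c10f63d: {c10f63d}.
41bb413 is not in that set, so it is not an ancestor of c10f63d.

No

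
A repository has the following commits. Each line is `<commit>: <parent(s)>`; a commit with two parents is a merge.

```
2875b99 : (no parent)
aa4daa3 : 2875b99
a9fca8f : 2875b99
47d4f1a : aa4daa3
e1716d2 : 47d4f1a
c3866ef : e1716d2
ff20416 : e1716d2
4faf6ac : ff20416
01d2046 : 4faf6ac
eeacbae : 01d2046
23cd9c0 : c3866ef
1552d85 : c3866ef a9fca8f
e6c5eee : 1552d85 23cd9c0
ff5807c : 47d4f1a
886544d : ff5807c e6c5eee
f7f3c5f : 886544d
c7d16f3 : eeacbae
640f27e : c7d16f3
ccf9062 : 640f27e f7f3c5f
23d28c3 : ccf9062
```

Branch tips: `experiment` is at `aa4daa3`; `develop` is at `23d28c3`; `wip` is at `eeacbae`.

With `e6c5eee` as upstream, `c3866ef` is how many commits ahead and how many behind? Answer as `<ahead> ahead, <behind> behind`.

0 ahead, 4 behind

Reachable from c3866ef: {2875b99, 47d4f1a, aa4daa3, c3866ef, e1716d2}.
Reachable from e6c5eee: {1552d85, 23cd9c0, 2875b99, 47d4f1a, a9fca8f, aa4daa3, c3866ef, e1716d2, e6c5eee}.
Only in c3866ef's history (ahead): {} — 0.
Only in e6c5eee's history (behind): {1552d85, 23cd9c0, a9fca8f, e6c5eee} — 4.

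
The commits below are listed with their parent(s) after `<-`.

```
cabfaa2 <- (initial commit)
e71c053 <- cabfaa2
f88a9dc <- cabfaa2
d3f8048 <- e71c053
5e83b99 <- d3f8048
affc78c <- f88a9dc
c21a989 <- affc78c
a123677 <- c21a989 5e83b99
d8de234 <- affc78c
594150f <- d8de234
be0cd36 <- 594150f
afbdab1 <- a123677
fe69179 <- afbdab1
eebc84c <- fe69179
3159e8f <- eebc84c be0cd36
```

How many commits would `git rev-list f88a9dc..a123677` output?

Reachable from a123677: {5e83b99, a123677, affc78c, c21a989, cabfaa2, d3f8048, e71c053, f88a9dc}.
Reachable from f88a9dc: {cabfaa2, f88a9dc}.
In a123677's history but not f88a9dc's: {5e83b99, a123677, affc78c, c21a989, d3f8048, e71c053} — 6 commits.

6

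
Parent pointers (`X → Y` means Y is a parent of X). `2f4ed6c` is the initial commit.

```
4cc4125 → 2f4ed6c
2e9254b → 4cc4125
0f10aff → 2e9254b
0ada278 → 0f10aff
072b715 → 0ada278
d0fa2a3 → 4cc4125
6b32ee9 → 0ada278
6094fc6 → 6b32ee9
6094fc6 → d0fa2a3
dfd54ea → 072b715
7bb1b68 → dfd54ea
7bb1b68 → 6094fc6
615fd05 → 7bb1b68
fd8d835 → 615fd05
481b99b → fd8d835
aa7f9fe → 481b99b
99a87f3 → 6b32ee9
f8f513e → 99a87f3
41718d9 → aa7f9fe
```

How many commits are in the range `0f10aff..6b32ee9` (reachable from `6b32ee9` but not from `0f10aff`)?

2

Reachable from 6b32ee9: {0ada278, 0f10aff, 2e9254b, 2f4ed6c, 4cc4125, 6b32ee9}.
Reachable from 0f10aff: {0f10aff, 2e9254b, 2f4ed6c, 4cc4125}.
In 6b32ee9's history but not 0f10aff's: {0ada278, 6b32ee9} — 2 commits.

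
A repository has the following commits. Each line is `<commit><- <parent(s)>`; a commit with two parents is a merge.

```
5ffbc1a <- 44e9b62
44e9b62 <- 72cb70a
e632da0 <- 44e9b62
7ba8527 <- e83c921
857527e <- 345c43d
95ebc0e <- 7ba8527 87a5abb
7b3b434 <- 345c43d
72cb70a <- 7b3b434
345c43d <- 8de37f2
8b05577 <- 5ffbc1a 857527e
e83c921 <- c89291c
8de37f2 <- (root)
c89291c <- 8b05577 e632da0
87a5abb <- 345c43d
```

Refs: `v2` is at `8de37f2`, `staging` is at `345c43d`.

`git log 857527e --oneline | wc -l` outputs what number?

Walking parent pointers from 857527e: reachable set = {345c43d, 857527e, 8de37f2}.
That is 3 commits.

3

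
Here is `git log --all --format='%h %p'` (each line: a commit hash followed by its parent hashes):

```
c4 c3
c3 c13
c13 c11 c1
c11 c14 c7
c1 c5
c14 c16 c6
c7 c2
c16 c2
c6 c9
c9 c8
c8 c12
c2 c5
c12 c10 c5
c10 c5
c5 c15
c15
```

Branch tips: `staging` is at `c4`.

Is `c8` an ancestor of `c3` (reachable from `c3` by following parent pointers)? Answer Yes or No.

Yes

Ancestors of c3 (commits reachable by following parents): {c1, c10, c11, c12, c13, c14, c15, c16, c2, c3, c5, c6, c7, c8, c9}.
c8 is in that set, so it is an ancestor of c3.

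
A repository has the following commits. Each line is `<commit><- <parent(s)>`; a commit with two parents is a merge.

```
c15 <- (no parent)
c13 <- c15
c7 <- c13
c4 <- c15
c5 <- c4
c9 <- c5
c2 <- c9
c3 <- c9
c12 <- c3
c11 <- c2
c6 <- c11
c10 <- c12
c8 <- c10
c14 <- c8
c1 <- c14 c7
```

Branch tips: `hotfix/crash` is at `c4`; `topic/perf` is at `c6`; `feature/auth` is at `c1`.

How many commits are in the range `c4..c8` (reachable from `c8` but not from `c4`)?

Reachable from c8: {c10, c12, c15, c3, c4, c5, c8, c9}.
Reachable from c4: {c15, c4}.
In c8's history but not c4's: {c10, c12, c3, c5, c8, c9} — 6 commits.

6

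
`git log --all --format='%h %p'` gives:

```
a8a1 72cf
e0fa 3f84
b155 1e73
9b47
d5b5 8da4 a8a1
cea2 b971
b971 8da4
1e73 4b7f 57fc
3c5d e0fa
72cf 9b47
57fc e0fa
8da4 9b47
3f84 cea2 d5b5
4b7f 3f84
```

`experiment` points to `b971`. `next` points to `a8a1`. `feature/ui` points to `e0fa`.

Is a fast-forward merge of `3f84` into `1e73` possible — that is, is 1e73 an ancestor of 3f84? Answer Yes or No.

A fast-forward from 1e73 to 3f84 is possible iff 1e73 is an ancestor of 3f84.
Ancestors of 3f84: {3f84, 72cf, 8da4, 9b47, a8a1, b971, cea2, d5b5}.
1e73 is not among them, so fast-forward is not possible.

No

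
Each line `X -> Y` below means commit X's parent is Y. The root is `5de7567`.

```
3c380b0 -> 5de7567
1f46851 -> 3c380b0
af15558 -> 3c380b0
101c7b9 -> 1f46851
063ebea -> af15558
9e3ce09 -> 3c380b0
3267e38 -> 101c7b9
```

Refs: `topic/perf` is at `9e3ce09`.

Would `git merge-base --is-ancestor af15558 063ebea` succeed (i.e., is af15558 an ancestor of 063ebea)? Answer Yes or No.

Ancestors of 063ebea (commits reachable by following parents): {063ebea, 3c380b0, 5de7567, af15558}.
af15558 is in that set, so it is an ancestor of 063ebea.

Yes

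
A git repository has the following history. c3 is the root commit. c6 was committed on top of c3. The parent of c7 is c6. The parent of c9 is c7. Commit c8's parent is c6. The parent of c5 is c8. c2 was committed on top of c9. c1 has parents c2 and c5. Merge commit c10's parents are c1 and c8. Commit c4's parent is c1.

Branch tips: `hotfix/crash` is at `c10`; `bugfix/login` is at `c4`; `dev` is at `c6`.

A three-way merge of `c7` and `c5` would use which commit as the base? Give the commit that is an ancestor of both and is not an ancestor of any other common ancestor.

c6

Ancestors of c7: {c3, c6, c7}.
Ancestors of c5: {c3, c5, c6, c8}.
Common ancestors: {c3, c6}.
Among these, c6 is not an ancestor of any other common ancestor — it is the merge base.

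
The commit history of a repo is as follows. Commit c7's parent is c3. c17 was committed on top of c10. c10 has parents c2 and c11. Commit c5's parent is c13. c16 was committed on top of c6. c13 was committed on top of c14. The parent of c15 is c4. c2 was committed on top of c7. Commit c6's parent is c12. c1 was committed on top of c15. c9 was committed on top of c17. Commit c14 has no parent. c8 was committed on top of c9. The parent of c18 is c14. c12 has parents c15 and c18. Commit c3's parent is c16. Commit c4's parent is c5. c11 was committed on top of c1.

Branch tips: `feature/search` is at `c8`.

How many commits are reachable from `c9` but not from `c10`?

Reachable from c9: {c1, c10, c11, c12, c13, c14, c15, c16, c17, c18, c2, c3, c4, c5, c6, c7, c9}.
Reachable from c10: {c1, c10, c11, c12, c13, c14, c15, c16, c18, c2, c3, c4, c5, c6, c7}.
In c9's history but not c10's: {c17, c9} — 2 commits.

2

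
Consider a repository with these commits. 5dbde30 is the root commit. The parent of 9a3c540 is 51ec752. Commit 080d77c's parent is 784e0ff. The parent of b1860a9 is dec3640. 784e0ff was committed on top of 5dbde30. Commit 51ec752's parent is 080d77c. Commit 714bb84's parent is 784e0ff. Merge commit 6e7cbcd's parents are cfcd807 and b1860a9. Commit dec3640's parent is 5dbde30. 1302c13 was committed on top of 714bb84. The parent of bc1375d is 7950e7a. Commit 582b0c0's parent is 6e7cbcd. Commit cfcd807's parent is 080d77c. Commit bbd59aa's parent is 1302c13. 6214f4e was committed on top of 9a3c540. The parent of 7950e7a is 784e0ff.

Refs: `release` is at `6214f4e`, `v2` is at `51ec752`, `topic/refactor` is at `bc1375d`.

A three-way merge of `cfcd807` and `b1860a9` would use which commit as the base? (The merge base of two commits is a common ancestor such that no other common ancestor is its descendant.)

Ancestors of cfcd807: {080d77c, 5dbde30, 784e0ff, cfcd807}.
Ancestors of b1860a9: {5dbde30, b1860a9, dec3640}.
Common ancestors: {5dbde30}.
The only common ancestor is 5dbde30, so it is the merge base.

5dbde30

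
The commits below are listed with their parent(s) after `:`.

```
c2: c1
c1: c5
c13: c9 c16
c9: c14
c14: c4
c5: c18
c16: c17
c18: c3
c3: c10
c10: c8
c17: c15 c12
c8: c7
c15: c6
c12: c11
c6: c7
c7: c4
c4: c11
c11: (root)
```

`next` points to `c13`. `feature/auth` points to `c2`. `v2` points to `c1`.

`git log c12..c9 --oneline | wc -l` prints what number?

Reachable from c9: {c11, c14, c4, c9}.
Reachable from c12: {c11, c12}.
In c9's history but not c12's: {c14, c4, c9} — 3 commits.

3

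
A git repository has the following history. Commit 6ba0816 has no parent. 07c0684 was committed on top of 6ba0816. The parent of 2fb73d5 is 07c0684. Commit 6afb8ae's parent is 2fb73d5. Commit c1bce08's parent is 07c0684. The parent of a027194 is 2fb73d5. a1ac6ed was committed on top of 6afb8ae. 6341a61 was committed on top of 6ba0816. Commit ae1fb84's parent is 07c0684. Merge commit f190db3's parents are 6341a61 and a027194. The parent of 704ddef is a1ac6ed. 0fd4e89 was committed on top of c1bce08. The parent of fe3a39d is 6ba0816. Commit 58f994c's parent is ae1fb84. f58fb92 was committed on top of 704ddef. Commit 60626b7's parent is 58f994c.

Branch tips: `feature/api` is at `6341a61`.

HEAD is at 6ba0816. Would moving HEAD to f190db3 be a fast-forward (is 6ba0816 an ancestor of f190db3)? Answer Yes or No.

A fast-forward from 6ba0816 to f190db3 is possible iff 6ba0816 is an ancestor of f190db3.
Ancestors of f190db3: {07c0684, 2fb73d5, 6341a61, 6ba0816, a027194, f190db3}.
6ba0816 is among them, so fast-forward is possible.

Yes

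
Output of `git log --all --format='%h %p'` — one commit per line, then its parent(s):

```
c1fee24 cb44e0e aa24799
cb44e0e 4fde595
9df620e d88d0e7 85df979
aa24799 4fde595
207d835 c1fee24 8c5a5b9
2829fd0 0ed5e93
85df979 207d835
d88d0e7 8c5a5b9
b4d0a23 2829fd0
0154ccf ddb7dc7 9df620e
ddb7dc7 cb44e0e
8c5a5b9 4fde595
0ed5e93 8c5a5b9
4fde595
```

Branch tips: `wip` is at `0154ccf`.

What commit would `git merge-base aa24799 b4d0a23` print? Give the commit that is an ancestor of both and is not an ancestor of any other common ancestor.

4fde595

Ancestors of aa24799: {4fde595, aa24799}.
Ancestors of b4d0a23: {0ed5e93, 2829fd0, 4fde595, 8c5a5b9, b4d0a23}.
Common ancestors: {4fde595}.
The only common ancestor is 4fde595, so it is the merge base.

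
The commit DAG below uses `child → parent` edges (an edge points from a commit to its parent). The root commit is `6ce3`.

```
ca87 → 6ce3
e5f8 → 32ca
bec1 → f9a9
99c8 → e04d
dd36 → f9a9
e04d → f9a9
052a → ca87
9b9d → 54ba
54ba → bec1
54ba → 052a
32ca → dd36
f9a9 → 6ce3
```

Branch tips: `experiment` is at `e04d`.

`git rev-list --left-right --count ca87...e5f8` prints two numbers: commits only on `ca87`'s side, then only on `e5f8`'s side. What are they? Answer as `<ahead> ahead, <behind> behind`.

1 ahead, 4 behind

Reachable from ca87: {6ce3, ca87}.
Reachable from e5f8: {32ca, 6ce3, dd36, e5f8, f9a9}.
Only in ca87's history (ahead): {ca87} — 1.
Only in e5f8's history (behind): {32ca, dd36, e5f8, f9a9} — 4.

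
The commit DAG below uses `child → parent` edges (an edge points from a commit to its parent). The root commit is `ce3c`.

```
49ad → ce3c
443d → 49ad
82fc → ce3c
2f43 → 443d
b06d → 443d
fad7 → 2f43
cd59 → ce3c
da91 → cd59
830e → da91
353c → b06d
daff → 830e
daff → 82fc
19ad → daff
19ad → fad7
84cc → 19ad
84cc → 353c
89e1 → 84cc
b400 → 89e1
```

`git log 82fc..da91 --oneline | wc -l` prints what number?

2

Reachable from da91: {cd59, ce3c, da91}.
Reachable from 82fc: {82fc, ce3c}.
In da91's history but not 82fc's: {cd59, da91} — 2 commits.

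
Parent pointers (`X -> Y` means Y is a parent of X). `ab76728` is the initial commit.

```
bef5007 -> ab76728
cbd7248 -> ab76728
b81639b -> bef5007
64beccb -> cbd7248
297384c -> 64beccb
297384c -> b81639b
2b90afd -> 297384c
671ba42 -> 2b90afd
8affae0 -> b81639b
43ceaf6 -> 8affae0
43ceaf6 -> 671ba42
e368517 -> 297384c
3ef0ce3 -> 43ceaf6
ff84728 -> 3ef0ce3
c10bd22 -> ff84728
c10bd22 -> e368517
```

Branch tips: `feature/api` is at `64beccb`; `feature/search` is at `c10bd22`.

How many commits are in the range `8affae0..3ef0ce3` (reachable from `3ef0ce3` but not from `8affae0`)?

7

Reachable from 3ef0ce3: {297384c, 2b90afd, 3ef0ce3, 43ceaf6, 64beccb, 671ba42, 8affae0, ab76728, b81639b, bef5007, cbd7248}.
Reachable from 8affae0: {8affae0, ab76728, b81639b, bef5007}.
In 3ef0ce3's history but not 8affae0's: {297384c, 2b90afd, 3ef0ce3, 43ceaf6, 64beccb, 671ba42, cbd7248} — 7 commits.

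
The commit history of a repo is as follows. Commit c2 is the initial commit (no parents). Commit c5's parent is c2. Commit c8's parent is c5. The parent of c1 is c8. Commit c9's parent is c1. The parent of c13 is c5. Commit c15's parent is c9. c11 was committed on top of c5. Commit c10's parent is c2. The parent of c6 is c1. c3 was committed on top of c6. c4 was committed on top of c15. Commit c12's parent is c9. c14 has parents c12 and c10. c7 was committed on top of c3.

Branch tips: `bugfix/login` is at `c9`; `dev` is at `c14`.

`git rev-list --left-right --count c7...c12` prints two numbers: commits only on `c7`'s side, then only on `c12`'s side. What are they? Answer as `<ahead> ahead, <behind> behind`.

3 ahead, 2 behind

Reachable from c7: {c1, c2, c3, c5, c6, c7, c8}.
Reachable from c12: {c1, c12, c2, c5, c8, c9}.
Only in c7's history (ahead): {c3, c6, c7} — 3.
Only in c12's history (behind): {c12, c9} — 2.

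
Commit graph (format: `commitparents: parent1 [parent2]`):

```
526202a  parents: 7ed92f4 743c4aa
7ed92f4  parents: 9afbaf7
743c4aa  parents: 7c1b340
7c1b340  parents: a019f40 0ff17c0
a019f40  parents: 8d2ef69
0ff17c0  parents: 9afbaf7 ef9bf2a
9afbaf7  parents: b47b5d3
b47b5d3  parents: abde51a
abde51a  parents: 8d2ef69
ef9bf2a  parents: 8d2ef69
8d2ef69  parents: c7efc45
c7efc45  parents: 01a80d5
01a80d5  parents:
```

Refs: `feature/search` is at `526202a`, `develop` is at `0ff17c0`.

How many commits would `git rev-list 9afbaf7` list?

6

Walking parent pointers from 9afbaf7: reachable set = {01a80d5, 8d2ef69, 9afbaf7, abde51a, b47b5d3, c7efc45}.
That is 6 commits.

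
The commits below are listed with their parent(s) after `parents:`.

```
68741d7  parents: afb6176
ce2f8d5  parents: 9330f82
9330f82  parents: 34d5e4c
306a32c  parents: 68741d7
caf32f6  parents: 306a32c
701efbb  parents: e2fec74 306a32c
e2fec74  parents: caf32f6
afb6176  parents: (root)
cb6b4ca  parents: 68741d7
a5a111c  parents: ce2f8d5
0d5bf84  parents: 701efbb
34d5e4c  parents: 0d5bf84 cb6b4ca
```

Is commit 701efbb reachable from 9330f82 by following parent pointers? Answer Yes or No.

Yes

Ancestors of 9330f82 (commits reachable by following parents): {0d5bf84, 306a32c, 34d5e4c, 68741d7, 701efbb, 9330f82, afb6176, caf32f6, cb6b4ca, e2fec74}.
701efbb is in that set, so it is an ancestor of 9330f82.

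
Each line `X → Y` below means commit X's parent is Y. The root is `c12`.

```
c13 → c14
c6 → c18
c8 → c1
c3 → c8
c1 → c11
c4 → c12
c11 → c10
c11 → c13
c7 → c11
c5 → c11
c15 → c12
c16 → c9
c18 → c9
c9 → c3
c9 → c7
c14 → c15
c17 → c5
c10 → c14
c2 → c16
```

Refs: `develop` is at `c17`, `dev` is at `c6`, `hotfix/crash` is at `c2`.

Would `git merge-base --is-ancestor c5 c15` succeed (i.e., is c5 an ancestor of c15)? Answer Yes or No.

Ancestors of c15: {c12, c15}.
c5 is not in that set, so it is not an ancestor of c15.

No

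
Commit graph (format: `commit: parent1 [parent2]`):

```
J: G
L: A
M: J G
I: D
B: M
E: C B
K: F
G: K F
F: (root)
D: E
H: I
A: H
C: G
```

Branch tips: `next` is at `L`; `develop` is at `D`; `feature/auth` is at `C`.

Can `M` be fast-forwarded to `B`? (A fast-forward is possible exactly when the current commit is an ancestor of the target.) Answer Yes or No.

A fast-forward from M to B is possible iff M is an ancestor of B.
Ancestors of B: {B, F, G, J, K, M}.
M is among them, so fast-forward is possible.

Yes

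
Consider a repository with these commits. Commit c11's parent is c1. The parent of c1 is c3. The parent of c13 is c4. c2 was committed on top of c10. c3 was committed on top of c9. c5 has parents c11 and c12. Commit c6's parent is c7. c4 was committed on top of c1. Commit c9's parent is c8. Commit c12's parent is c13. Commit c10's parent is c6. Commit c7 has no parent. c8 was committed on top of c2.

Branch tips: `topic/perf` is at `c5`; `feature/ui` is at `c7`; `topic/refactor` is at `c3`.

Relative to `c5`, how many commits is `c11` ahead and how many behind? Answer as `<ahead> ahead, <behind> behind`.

Reachable from c11: {c1, c10, c11, c2, c3, c6, c7, c8, c9}.
Reachable from c5: {c1, c10, c11, c12, c13, c2, c3, c4, c5, c6, c7, c8, c9}.
Only in c11's history (ahead): {} — 0.
Only in c5's history (behind): {c12, c13, c4, c5} — 4.

0 ahead, 4 behind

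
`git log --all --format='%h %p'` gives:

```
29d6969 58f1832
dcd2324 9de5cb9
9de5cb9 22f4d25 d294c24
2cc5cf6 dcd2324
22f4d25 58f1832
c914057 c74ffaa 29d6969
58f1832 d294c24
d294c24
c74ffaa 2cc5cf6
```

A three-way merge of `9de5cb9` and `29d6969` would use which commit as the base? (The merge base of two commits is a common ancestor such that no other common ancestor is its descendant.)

Ancestors of 9de5cb9: {22f4d25, 58f1832, 9de5cb9, d294c24}.
Ancestors of 29d6969: {29d6969, 58f1832, d294c24}.
Common ancestors: {58f1832, d294c24}.
Among these, 58f1832 is not an ancestor of any other common ancestor — it is the merge base.

58f1832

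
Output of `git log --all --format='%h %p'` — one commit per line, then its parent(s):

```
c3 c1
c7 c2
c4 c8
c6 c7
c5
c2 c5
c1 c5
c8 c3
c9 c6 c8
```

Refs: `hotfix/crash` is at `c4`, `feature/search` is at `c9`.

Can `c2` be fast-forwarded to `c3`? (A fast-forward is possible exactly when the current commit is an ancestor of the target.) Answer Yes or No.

No

A fast-forward from c2 to c3 is possible iff c2 is an ancestor of c3.
Ancestors of c3: {c1, c3, c5}.
c2 is not among them, so fast-forward is not possible.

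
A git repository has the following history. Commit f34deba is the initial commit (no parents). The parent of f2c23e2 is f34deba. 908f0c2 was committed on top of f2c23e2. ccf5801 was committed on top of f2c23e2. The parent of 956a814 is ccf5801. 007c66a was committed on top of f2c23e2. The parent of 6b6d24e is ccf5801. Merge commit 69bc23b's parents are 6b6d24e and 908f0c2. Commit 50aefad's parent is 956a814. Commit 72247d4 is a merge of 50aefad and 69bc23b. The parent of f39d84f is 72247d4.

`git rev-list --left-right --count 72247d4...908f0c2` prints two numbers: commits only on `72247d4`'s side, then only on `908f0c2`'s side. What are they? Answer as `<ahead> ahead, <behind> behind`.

6 ahead, 0 behind

Reachable from 72247d4: {50aefad, 69bc23b, 6b6d24e, 72247d4, 908f0c2, 956a814, ccf5801, f2c23e2, f34deba}.
Reachable from 908f0c2: {908f0c2, f2c23e2, f34deba}.
Only in 72247d4's history (ahead): {50aefad, 69bc23b, 6b6d24e, 72247d4, 956a814, ccf5801} — 6.
Only in 908f0c2's history (behind): {} — 0.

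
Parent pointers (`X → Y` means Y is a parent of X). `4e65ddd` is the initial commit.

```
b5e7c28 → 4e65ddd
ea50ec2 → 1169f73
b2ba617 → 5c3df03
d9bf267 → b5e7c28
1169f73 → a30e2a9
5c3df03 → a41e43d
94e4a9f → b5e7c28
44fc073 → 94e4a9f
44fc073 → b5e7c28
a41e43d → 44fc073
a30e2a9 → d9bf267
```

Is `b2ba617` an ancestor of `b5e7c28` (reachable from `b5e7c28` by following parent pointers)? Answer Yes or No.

Ancestors of b5e7c28: {4e65ddd, b5e7c28}.
b2ba617 is not in that set, so it is not an ancestor of b5e7c28.

No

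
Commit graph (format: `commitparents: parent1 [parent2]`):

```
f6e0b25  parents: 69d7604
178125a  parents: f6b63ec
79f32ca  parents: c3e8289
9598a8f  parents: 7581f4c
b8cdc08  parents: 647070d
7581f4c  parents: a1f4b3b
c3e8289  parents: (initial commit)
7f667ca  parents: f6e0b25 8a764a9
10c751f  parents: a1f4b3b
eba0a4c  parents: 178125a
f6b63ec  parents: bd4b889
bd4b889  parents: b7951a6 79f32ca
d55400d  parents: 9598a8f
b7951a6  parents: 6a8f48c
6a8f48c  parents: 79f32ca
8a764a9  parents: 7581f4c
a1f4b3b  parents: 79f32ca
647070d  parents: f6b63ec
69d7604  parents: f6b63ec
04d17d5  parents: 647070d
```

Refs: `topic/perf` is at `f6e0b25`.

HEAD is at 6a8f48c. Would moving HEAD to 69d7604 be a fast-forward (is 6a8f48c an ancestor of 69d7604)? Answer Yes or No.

Yes

A fast-forward from 6a8f48c to 69d7604 is possible iff 6a8f48c is an ancestor of 69d7604.
Ancestors of 69d7604: {69d7604, 6a8f48c, 79f32ca, b7951a6, bd4b889, c3e8289, f6b63ec}.
6a8f48c is among them, so fast-forward is possible.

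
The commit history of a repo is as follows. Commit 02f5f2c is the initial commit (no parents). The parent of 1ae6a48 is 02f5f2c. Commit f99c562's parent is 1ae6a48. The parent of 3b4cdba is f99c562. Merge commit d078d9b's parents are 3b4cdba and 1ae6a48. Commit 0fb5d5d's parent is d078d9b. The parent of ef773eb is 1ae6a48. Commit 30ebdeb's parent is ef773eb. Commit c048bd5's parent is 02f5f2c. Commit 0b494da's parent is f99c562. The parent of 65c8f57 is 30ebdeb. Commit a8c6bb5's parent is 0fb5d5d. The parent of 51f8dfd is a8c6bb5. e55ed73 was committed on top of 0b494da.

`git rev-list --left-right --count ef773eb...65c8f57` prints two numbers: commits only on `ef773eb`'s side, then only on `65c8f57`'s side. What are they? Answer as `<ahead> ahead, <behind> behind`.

Reachable from ef773eb: {02f5f2c, 1ae6a48, ef773eb}.
Reachable from 65c8f57: {02f5f2c, 1ae6a48, 30ebdeb, 65c8f57, ef773eb}.
Only in ef773eb's history (ahead): {} — 0.
Only in 65c8f57's history (behind): {30ebdeb, 65c8f57} — 2.

0 ahead, 2 behind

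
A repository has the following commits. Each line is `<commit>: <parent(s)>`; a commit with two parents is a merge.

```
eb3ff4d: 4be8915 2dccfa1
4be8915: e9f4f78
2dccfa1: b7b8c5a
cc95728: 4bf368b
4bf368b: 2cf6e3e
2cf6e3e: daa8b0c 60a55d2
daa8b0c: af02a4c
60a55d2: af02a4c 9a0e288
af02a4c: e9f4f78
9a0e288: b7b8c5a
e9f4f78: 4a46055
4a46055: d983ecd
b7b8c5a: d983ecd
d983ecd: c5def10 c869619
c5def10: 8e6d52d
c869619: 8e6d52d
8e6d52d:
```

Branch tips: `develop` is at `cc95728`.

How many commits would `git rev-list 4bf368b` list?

Walking parent pointers from 4bf368b: reachable set = {2cf6e3e, 4a46055, 4bf368b, 60a55d2, 8e6d52d, 9a0e288, af02a4c, b7b8c5a, c5def10, c869619, d983ecd, daa8b0c, e9f4f78}.
That is 13 commits.

13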